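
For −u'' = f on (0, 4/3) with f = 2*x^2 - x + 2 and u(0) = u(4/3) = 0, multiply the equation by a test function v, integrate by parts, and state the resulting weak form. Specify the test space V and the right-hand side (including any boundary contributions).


V = H^1_0(0, 4/3) (so v(0) = v(4/3) = 0); weak form: ∫_0^4/3 u'v' dx = ∫_0^4/3 (2*x^2 - x + 2) v dx for all v ∈ V.

Multiply both sides by a test function v and integrate from 0 to 4/3:
  ∫_0^4/3 −u''(x) v(x) dx = ∫_0^4/3 f(x) v(x) dx.
Integrate the LHS by parts once:
  ∫_0^4/3 −u'' v dx = −[u'(x) v(x)]_0^4/3 + ∫_0^4/3 u'(x) v'(x) dx.
Thus ∫_0^4/3 u'(x) v'(x) dx = ∫_0^4/3 f(x) v(x) dx + [u'(x) v(x)]_0^4/3.
Choose V so that boundary terms are either known or forced to vanish.
u is Dirichlet: u(0) = u(4/3) = 0. Let V = H^1_0(0, 4/3); then v(0) = v(4/3) = 0, and [u' v]_0^4/3 = 0.
Weak formulation: find u (satisfying any essential BC) such that ∫_0^4/3 u'(x) v'(x) dx = ∫_0^4/3 f v dx for all v ∈ V.
Substituting f(x) = 2*x^2 - x + 2, the right-hand side is ∫_0^4/3 (2*x^2 - x + 2) v dx.


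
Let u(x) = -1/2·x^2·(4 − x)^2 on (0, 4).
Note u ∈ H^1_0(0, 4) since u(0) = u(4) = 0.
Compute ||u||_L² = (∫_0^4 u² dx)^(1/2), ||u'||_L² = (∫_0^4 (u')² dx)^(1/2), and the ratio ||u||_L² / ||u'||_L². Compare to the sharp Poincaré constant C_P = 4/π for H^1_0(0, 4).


||u||_L² / ||u'||_L² = 2*sqrt(3)/3 < C_P = 4/π.

u(x) = -1/2·x^2·(4 − x)^2, so u'(x) = x*(x*(4 - x) - (x - 4)^2).
u(x) = -1/2·x^2·(4 − x)^2 vanishes at x = 0 and x = 4, so u ∈ H^1_0(0, 4). Differentiate via the product rule and integrate the resulting polynomials term by term.
  ∫_0^4 u² dx = ∫_0^4 (x^8/4 - 4*x^7 + 24*x^6 - 64*x^5 + 64*x^4) dx. Term by term:
    ∫_0^4 x^8/4 dx = 65536/9;  ∫_0^4 -4*x^7 dx = -32768;  ∫_0^4 24*x^6 dx = 393216/7;
    ∫_0^4 -64*x^5 dx = -131072/3;  ∫_0^4 64*x^4 dx = 65536/5.
  Sum: 65536/9 − 32768 + 393216/7 − 131072/3 + 65536/5 = 32768/315.
  ∫_0^4 (u')² dx = ∫_0^4 (4*x^6 - 48*x^5 + 208*x^4 - 384*x^3 + 256*x^2) dx. Term by term:
    ∫_0^4 4*x^6 dx = 65536/7;  ∫_0^4 -48*x^5 dx = -32768;  ∫_0^4 208*x^4 dx = 212992/5;
    ∫_0^4 -384*x^3 dx = -24576;  ∫_0^4 256*x^2 dx = 16384/3.
  Sum: 65536/7 − 32768 + 212992/5 − 24576 + 16384/3 = 8192/105.
∫_0^4 u² dx = 32768/315, so ||u||_L² = 128*sqrt(70)/105.
∫_0^4 (u')² dx = 8192/105, so ||u'||_L² = 64*sqrt(210)/105.
Ratio ||u||_L² / ||u'||_L² = 2*sqrt(3)/3.
Sharp Poincaré constant on H^1_0(0, 4) is C_P = L/π = 4/π, achieved by sin(π/4·x).
A polynomial bump cannot attain the sharp Poincaré constant (only the first sine eigenfunction does), so the ratio is strictly less than C_P, consistent with ||u||_L² ≤ C_P ||u'||_L².


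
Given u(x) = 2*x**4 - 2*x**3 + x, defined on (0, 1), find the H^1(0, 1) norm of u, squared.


||u||_{H^1}^2 = 491/315

The H^1 norm (squared) on an interval (0, L) is
  ||u||_{H^1}^2 = ∫_0^L u(x)^2 dx + ∫_0^L u'(x)^2 dx.
Compute u'(x) = 8*x**3 - 6*x**2 + 1.
Then u(x)^2 = 4*x**8 - 8*x**7 + 4*x**6 + 4*x**5 - 4*x**4 + x**2 and u'(x)^2 = 64*x**6 - 96*x**5 + 36*x**4 + 16*x**3 - 12*x**2 + 1.
Integrate each monomial from 0 to 1 using ∫_0^1 c·x^n dx = c·1^(n+1)/(n+1):
  ∫_0^1 u(x)^2 dx = ∫_0^1 (4*x^8 - 8*x^7 + 4*x^6 + 4*x^5 - 4*x^4 + x^2) dx. Term by term:
    ∫_0^1 4*x^8 dx = 4/9;  ∫_0^1 -8*x^7 dx = -1;  ∫_0^1 4*x^6 dx = 4/7;
    ∫_0^1 4*x^5 dx = 2/3;  ∫_0^1 -4*x^4 dx = -4/5;  ∫_0^1 x^2 dx = 1/3.
  Sum: 4/9 − 1 + 4/7 + 2/3 − 4/5 + 1/3 = 68/315.
  ∫_0^1 u'(x)^2 dx = ∫_0^1 (64*x^6 - 96*x^5 + 36*x^4 + 16*x^3 - 12*x^2 + 1) dx. Term by term:
    ∫_0^1 64*x^6 dx = 64/7;  ∫_0^1 -96*x^5 dx = -16;  ∫_0^1 36*x^4 dx = 36/5;
    ∫_0^1 16*x^3 dx = 4;  ∫_0^1 -12*x^2 dx = -4;  ∫_0^1 1 dx = 1.
  Sum: 64/7 − 16 + 36/5 + 4 − 4 + 1 = 47/35.
Adding: ||u||_{H^1}^2 = 68/315 + 47/35 = 491/315.


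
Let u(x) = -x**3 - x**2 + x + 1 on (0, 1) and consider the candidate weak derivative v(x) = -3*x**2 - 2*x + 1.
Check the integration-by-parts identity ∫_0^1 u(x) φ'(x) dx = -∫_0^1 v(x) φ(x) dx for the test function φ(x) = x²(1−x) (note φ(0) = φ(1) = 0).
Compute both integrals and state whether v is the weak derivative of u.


LHS = 7/60, RHS = 7/60. Yes, v = u' weakly.

u(x) = -x**3 - x**2 + x + 1, classical derivative u'(x) = -3*x**2 - 2*x + 1.
φ(x) = x²(1−x), so φ'(x) = x*(2 - 3*x).
Note φ(0) = φ(1) = 0, so the boundary term u·φ vanishes.
LHS = ∫_0^1 u(x) φ'(x) dx = ∫_0^1 (3*x^5 + x^4 - 5*x^3 - x^2 + 2*x) dx. Term by term:
  ∫_0^1 3*x^5 dx = 1/2;  ∫_0^1 x^4 dx = 1/5;  ∫_0^1 -5*x^3 dx = -5/4;
  ∫_0^1 -x^2 dx = -1/3;  ∫_0^1 2*x dx = 1.
Sum: 1/2 + 1/5 − 5/4 − 1/3 + 1 = 7/60.
So LHS = 7/60.
∫_0^1 v(x) φ(x) dx = ∫_0^1 (3*x^5 - x^4 - 3*x^3 + x^2) dx. Term by term:
  ∫_0^1 3*x^5 dx = 1/2;  ∫_0^1 -x^4 dx = -1/5;  ∫_0^1 -3*x^3 dx = -3/4;
  ∫_0^1 x^2 dx = 1/3.
Sum: 1/2 − 1/5 − 3/4 + 1/3 = -7/60.
So RHS = -∫_0^1 v(x) φ(x) dx = 7/60.
LHS = RHS, so the identity holds for this test φ.
Moreover u is smooth here and v(x) = u'(x) = -3*x**2 - 2*x + 1 pointwise, so the identity holds for every test function. Hence v is the weak derivative of u.


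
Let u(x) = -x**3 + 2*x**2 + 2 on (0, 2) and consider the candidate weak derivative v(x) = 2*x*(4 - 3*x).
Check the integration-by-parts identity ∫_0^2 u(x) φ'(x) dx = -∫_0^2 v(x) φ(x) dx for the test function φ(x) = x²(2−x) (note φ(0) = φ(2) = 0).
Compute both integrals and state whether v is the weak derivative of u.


LHS = 0, RHS = 0. No, v is not the weak derivative of u.

u(x) = -x**3 + 2*x**2 + 2, classical derivative u'(x) = -3*x**2 + 4*x.
φ(x) = x²(2−x), so φ'(x) = x*(4 - 3*x).
Note φ(0) = φ(2) = 0, so the boundary term u·φ vanishes.
LHS = ∫_0^2 u(x) φ'(x) dx = ∫_0^2 (3*x^5 - 10*x^4 + 8*x^3 - 6*x^2 + 8*x) dx. Term by term:
  ∫_0^2 3*x^5 dx = 32;  ∫_0^2 -10*x^4 dx = -64;  ∫_0^2 8*x^3 dx = 32;
  ∫_0^2 -6*x^2 dx = -16;  ∫_0^2 8*x dx = 16.
Sum: 32 − 64 + 32 − 16 + 16 = 0.
So LHS = 0.
∫_0^2 v(x) φ(x) dx = ∫_0^2 (6*x^5 - 20*x^4 + 16*x^3) dx. Term by term:
  ∫_0^2 6*x^5 dx = 64;  ∫_0^2 -20*x^4 dx = -128;  ∫_0^2 16*x^3 dx = 64.
Sum: 64 − 128 + 64 = 0.
So RHS = -∫_0^2 v(x) φ(x) dx = 0.
LHS = RHS, so the identity holds for this particular φ. But this is necessary, not sufficient: a weak derivative must satisfy the identity for EVERY test function in C_c^∞(0, 2).
Here u is smooth, so its weak derivative equals its classical derivative u'(x) = -3*x**2 + 4*x. Since v(x) = 2*x*(4 - 3*x) ≠ u'(x), v is NOT the weak derivative of u — the agreement for this single φ is a coincidence (the difference v − u' happens to be L²-orthogonal to this φ).


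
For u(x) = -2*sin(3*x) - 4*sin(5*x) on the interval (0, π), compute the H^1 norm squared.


||u||_{H^1(0,π)}^2 = 228*π

u'(x) = -6*cos(3*x) - 20*cos(5*x).
Expand u² and (u')² and integrate term by term on (0, π), using: for integers n ≥ 1, ∫_0^π sin²(nx) dx = ∫_0^π cos²(nx) dx = π/2; for n ≠ n', ∫_0^π sin(nx)sin(n'x) dx = ∫_0^π cos(nx)cos(n'x) dx = 0; and by product-to-sum, ∫_0^π sin(nx)cos(n'x) dx = ½∫_0^π [sin((n+n')x) + sin((n−n')x)] dx, which is 0 when n+n' is even and 2n/(n²−n'²) when n+n' is odd (it need not vanish on (0, π)).
  u² squared terms: (-4)²·∫sin(5x)² dx = 16·π/2 = 8*π;  (-2)²·∫sin(3x)² dx = 4·π/2 = 2*π.
  u² cross terms: 2·(-4)·(-2)·∫sin(5x)·sin(3x) dx = 16·(0) = 0.
  So ∫_0^π u² dx = 8*π + 2*π + 0 = 10*π.
  (u')² squared terms: (-20)²·∫cos(5x)² dx = 400·π/2 = 200*π;  (-6)²·∫cos(3x)² dx = 36·π/2 = 18*π.
  (u')² cross terms: 2·(-20)·(-6)·∫cos(5x)·cos(3x) dx = 240·(0) = 0.
  So ∫_0^π (u')² dx = 200*π + 18*π + 0 = 218*π.
||u||_{H^1}^2 = (10*π) + (218*π) = 228*π.


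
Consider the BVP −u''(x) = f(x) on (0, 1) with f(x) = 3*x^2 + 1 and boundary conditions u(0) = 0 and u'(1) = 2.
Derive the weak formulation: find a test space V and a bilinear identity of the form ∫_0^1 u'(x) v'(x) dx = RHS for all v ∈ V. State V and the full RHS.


V = {v ∈ H^1(0, 1) : v(0) = 0} (test functions vanish at x = 0 where u is specified); weak form: ∫_0^1 u'v' dx = ∫_0^1 (3*x^2 + 1) v dx + 2·v(1) for all v ∈ V.

Multiply both sides by a test function v and integrate from 0 to 1:
  ∫_0^1 −u''(x) v(x) dx = ∫_0^1 f(x) v(x) dx.
Integrate the LHS by parts once:
  ∫_0^1 −u'' v dx = −[u'(x) v(x)]_0^1 + ∫_0^1 u'(x) v'(x) dx.
Thus ∫_0^1 u'(x) v'(x) dx = ∫_0^1 f(x) v(x) dx + [u'(x) v(x)]_0^1.
Choose V so that boundary terms are either known or forced to vanish.
Mixed BC: u(0) = 0 (Dirichlet) and u'(1) = 2 (Neumann). Define V = {v ∈ H^1(0, 1) : v(0) = 0}. Then [u' v]_0^1 = u'(1)·v(1) − u'(0)·0 = 2·v(1).
Weak formulation: find u (satisfying any essential BC) such that ∫_0^1 u'(x) v'(x) dx = ∫_0^1 f v dx + 2·v(1) for all v ∈ V (Dirichlet at 0 absorbed into V; Neumann datum at x = 1 contributes the boundary term).
Substituting f(x) = 3*x^2 + 1, the right-hand side is ∫_0^1 (3*x^2 + 1) v dx + 2·v(1).


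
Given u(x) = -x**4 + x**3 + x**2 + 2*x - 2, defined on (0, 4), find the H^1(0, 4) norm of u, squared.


||u||_{H^1}^2 = 9648224/315

The H^1 norm (squared) on an interval (0, L) is
  ||u||_{H^1}^2 = ∫_0^L u(x)^2 dx + ∫_0^L u'(x)^2 dx.
Compute u'(x) = -4*x**3 + 3*x**2 + 2*x + 2.
Then u(x)^2 = x**8 - 2*x**7 - x**6 - 2*x**5 + 9*x**4 - 8*x + 4 and u'(x)^2 = 16*x**6 - 24*x**5 - 7*x**4 - 4*x**3 + 16*x**2 + 8*x + 4.
Integrate each monomial from 0 to 4 using ∫_0^4 c·x^n dx = c·4^(n+1)/(n+1):
  ∫_0^4 u(x)^2 dx = ∫_0^4 (x^8 - 2*x^7 - x^6 - 2*x^5 + 9*x^4 - 8*x + 4) dx. Term by term:
    ∫_0^4 x^8 dx = 262144/9;  ∫_0^4 -2*x^7 dx = -16384;  ∫_0^4 -x^6 dx = -16384/7;
    ∫_0^4 -2*x^5 dx = -4096/3;  ∫_0^4 9*x^4 dx = 9216/5;  ∫_0^4 -8*x dx = -64;
    ∫_0^4 4 dx = 16.
  Sum: 262144/9 − 16384 − 16384/7 − 4096/3 + 9216/5 − 64 + 16 = 3412208/315.
  ∫_0^4 u'(x)^2 dx = ∫_0^4 (16*x^6 - 24*x^5 - 7*x^4 - 4*x^3 + 16*x^2 + 8*x + 4) dx. Term by term:
    ∫_0^4 16*x^6 dx = 262144/7;  ∫_0^4 -24*x^5 dx = -16384;  ∫_0^4 -7*x^4 dx = -7168/5;
    ∫_0^4 -4*x^3 dx = -256;  ∫_0^4 16*x^2 dx = 1024/3;  ∫_0^4 8*x dx = 64;
    ∫_0^4 4 dx = 16.
  Sum: 262144/7 − 16384 − 7168/5 − 256 + 1024/3 + 64 + 16 = 2078672/105.
Adding: ||u||_{H^1}^2 = 3412208/315 + 2078672/105 = 9648224/315.


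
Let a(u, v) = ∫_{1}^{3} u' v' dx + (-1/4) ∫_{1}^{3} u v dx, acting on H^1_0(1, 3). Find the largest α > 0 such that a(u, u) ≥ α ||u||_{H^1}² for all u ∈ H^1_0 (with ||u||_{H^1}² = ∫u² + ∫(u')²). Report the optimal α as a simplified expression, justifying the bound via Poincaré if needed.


α = (-1 + π^2)/(4 + π^2)

Coercivity of a(·,·) on H^1_0(1, 3) means a(u, u) ≥ α ||u||_{H^1}² for every u ∈ H^1_0.
The interval has length L = 2, and Poincaré/coercivity depend only on L. Here a(u, u) = ∫(u')² + (-1/4)·∫u².
Here c = -1/4 < 0 with |c| < (π/L)² = π^2/4, so coercivity still holds. The condition a(u,u) ≥ α||u||_{H^1}² reads (1−α)∫(u')² ≥ (α−c)∫u². Any admissible α is ≤ 1 (rapidly oscillating u have ∫u²/∫(u')² → 0), and α = 1 would force 0 ≥ (1−c)∫u², impossible since c < 1; so 1−α > 0. By the sharp Poincaré inequality on H^1_0 of an interval of length L, ∫(u')² ≥ (π/L)²∫u² with equality for the first sine mode sin(π(x−x₀)/L) (x₀ the left endpoint), so the inequality holds for all u iff (1−α)(π/L)² ≥ α − c, i.e. α ≤ ((π/L)² + c)/((π/L)² + 1) = (1 + c(L/π)²)/(1 + (L/π)²). (Direct route, valid since c ≤ 0: Poincaré gives c∫u² ≥ c(L/π)²∫(u')², so a(u,u) ≥ (1 + c(L/π)²)∫(u')², while ||u||_{H^1}² ≤ (1 + (L/π)²)∫(u')²; dividing yields the same α.) With (π/L)² = π^2/4 and c = -1/4, the largest admissible constant is α = ((π/L)² + c)/((π/L)² + 1).
Simplifying, α = (-1 + π^2)/(4 + π^2).


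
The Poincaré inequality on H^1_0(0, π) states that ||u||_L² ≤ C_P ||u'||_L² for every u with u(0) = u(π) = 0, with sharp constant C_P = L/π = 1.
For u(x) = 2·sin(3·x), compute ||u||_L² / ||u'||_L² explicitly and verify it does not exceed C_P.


||u||_L² / ||u'||_L² = 1/3 < C_P = 1.

u(x) = 2·sin(3·x), so u'(x) = 6*cos(3*x).
Writing u(x) = A·sin(kπx/L) with A = 2 and k = 3, use ∫_0^L sin²(kπx/L) dx = L/2 and ∫_0^L cos²(kπx/L) dx = L/2.
u² = 4·sin²(3·x) and (u')² = 36·cos²(3·x), and each of sin², cos² integrates to L/2 = π/2 over (0, π).
∫_0^π u² dx = 2*π, so ||u||_L² = sqrt(2)*sqrt(π).
∫_0^π (u')² dx = 18*π, so ||u'||_L² = 3*sqrt(2)*sqrt(π).
Ratio ||u||_L² / ||u'||_L² = 1/3.
Sharp Poincaré constant on H^1_0(0, π) is C_P = L/π = 1, achieved by sin(x).
This is the k = 3 harmonic; the ratio L/(kπ) is strictly less than C_P = L/π, consistent with the sharp inequality ||u||_L² ≤ C_P ||u'||_L².


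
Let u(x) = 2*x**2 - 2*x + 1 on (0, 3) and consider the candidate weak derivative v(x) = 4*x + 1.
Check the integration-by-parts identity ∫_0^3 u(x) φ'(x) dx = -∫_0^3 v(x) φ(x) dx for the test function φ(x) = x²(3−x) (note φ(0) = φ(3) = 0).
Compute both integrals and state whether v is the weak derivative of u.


LHS = -351/10, RHS = -1107/20. No, v is not the weak derivative of u.

u(x) = 2*x**2 - 2*x + 1, classical derivative u'(x) = 4*x - 2.
φ(x) = x²(3−x), so φ'(x) = 3*x*(2 - x).
Note φ(0) = φ(3) = 0, so the boundary term u·φ vanishes.
LHS = ∫_0^3 u(x) φ'(x) dx = ∫_0^3 (-6*x^4 + 18*x^3 - 15*x^2 + 6*x) dx. Term by term:
  ∫_0^3 -6*x^4 dx = -1458/5;  ∫_0^3 18*x^3 dx = 729/2;  ∫_0^3 -15*x^2 dx = -135;
  ∫_0^3 6*x dx = 27.
Sum: -1458/5 + 729/2 − 135 + 27 = -351/10.
So LHS = -351/10.
∫_0^3 v(x) φ(x) dx = ∫_0^3 (-4*x^4 + 11*x^3 + 3*x^2) dx. Term by term:
  ∫_0^3 -4*x^4 dx = -972/5;  ∫_0^3 11*x^3 dx = 891/4;  ∫_0^3 3*x^2 dx = 27.
Sum: -972/5 + 891/4 + 27 = 1107/20.
So RHS = -∫_0^3 v(x) φ(x) dx = -1107/20.
LHS − RHS = 81/4 ≠ 0, so the identity fails.
(For a valid weak derivative the identity must hold for EVERY test function, in particular this one. The failure shows v is NOT the weak derivative of u.)
Correct weak derivative would be u'(x) = 4*x - 2.


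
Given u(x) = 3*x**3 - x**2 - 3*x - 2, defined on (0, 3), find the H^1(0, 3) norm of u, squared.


||u||_{H^1}^2 = 290973/70

The H^1 norm (squared) on an interval (0, L) is
  ||u||_{H^1}^2 = ∫_0^L u(x)^2 dx + ∫_0^L u'(x)^2 dx.
Compute u'(x) = 9*x**2 - 2*x - 3.
Then u(x)^2 = 9*x**6 - 6*x**5 - 17*x**4 - 6*x**3 + 13*x**2 + 12*x + 4 and u'(x)^2 = 81*x**4 - 36*x**3 - 50*x**2 + 12*x + 9.
Integrate each monomial from 0 to 3 using ∫_0^3 c·x^n dx = c·3^(n+1)/(n+1):
  ∫_0^3 u(x)^2 dx = ∫_0^3 (9*x^6 - 6*x^5 - 17*x^4 - 6*x^3 + 13*x^2 + 12*x + 4) dx. Term by term:
    ∫_0^3 9*x^6 dx = 19683/7;  ∫_0^3 -6*x^5 dx = -729;  ∫_0^3 -17*x^4 dx = -4131/5;
    ∫_0^3 -6*x^3 dx = -243/2;  ∫_0^3 13*x^2 dx = 117;  ∫_0^3 12*x dx = 54;
    ∫_0^3 4 dx = 12.
  Sum: 19683/7 − 729 − 4131/5 − 243/2 + 117 + 54 + 12 = 92271/70.
  ∫_0^3 u'(x)^2 dx = ∫_0^3 (81*x^4 - 36*x^3 - 50*x^2 + 12*x + 9) dx. Term by term:
    ∫_0^3 81*x^4 dx = 19683/5;  ∫_0^3 -36*x^3 dx = -729;  ∫_0^3 -50*x^2 dx = -450;
    ∫_0^3 12*x dx = 54;  ∫_0^3 9 dx = 27.
  Sum: 19683/5 − 729 − 450 + 54 + 27 = 14193/5.
Adding: ||u||_{H^1}^2 = 92271/70 + 14193/5 = 290973/70.


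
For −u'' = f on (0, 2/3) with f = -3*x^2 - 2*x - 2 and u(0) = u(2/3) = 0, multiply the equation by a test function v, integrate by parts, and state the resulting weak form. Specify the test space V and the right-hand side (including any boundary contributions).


V = H^1_0(0, 2/3) (so v(0) = v(2/3) = 0); weak form: ∫_0^2/3 u'v' dx = ∫_0^2/3 (-3*x^2 - 2*x - 2) v dx for all v ∈ V.

Multiply both sides by a test function v and integrate from 0 to 2/3:
  ∫_0^2/3 −u''(x) v(x) dx = ∫_0^2/3 f(x) v(x) dx.
Integrate the LHS by parts once:
  ∫_0^2/3 −u'' v dx = −[u'(x) v(x)]_0^2/3 + ∫_0^2/3 u'(x) v'(x) dx.
Thus ∫_0^2/3 u'(x) v'(x) dx = ∫_0^2/3 f(x) v(x) dx + [u'(x) v(x)]_0^2/3.
Choose V so that boundary terms are either known or forced to vanish.
u is Dirichlet: u(0) = u(2/3) = 0. Let V = H^1_0(0, 2/3); then v(0) = v(2/3) = 0, and [u' v]_0^2/3 = 0.
Weak formulation: find u (satisfying any essential BC) such that ∫_0^2/3 u'(x) v'(x) dx = ∫_0^2/3 f v dx for all v ∈ V.
Substituting f(x) = -3*x^2 - 2*x - 2, the right-hand side is ∫_0^2/3 (-3*x^2 - 2*x - 2) v dx.


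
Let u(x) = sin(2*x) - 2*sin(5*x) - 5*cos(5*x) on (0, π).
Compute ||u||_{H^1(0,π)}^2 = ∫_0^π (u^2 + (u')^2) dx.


||u||_{H^1(0,π)}^2 = 1040/21 + 759*π/2

u'(x) = 25*sin(5*x) + 2*cos(2*x) - 10*cos(5*x).
Expand u² and (u')² and integrate term by term on (0, π), using: for integers n ≥ 1, ∫_0^π sin²(nx) dx = ∫_0^π cos²(nx) dx = π/2; for n ≠ n', ∫_0^π sin(nx)sin(n'x) dx = ∫_0^π cos(nx)cos(n'x) dx = 0; and by product-to-sum, ∫_0^π sin(nx)cos(n'x) dx = ½∫_0^π [sin((n+n')x) + sin((n−n')x)] dx, which is 0 when n+n' is even and 2n/(n²−n'²) when n+n' is odd (it need not vanish on (0, π)).
  u² squared terms: (-5)²·∫cos(5x)² dx = 25·π/2 = 25*π/2;  (-2)²·∫sin(5x)² dx = 4·π/2 = 2*π;  (1)²·∫sin(2x)² dx = 1·π/2 = π/2.
  u² cross terms: 2·(-5)·(-2)·∫cos(5x)·sin(5x) dx = 20·(0) = 0;  2·(-5)·(1)·∫cos(5x)·sin(2x) dx = -10·(-4/21) = 40/21;  2·(-2)·(1)·∫sin(5x)·sin(2x) dx = -4·(0) = 0.
  So ∫_0^π u² dx = 25*π/2 + 2*π + π/2 + 0 + 40/21 + 0 = 40/21 + 15*π.
  (u')² squared terms: (-10)²·∫cos(5x)² dx = 100·π/2 = 50*π;  (2)²·∫cos(2x)² dx = 4·π/2 = 2*π;  (25)²·∫sin(5x)² dx = 625·π/2 = 625*π/2.
  (u')² cross terms: 2·(-10)·(2)·∫cos(5x)·cos(2x) dx = -40·(0) = 0;  2·(-10)·(25)·∫cos(5x)·sin(5x) dx = -500·(0) = 0;  2·(2)·(25)·∫cos(2x)·sin(5x) dx = 100·(10/21) = 1000/21.
  So ∫_0^π (u')² dx = 50*π + 2*π + 625*π/2 + 0 + 0 + 1000/21 = 1000/21 + 729*π/2.
||u||_{H^1}^2 = (40/21 + 15*π) + (1000/21 + 729*π/2) = 1040/21 + 759*π/2.


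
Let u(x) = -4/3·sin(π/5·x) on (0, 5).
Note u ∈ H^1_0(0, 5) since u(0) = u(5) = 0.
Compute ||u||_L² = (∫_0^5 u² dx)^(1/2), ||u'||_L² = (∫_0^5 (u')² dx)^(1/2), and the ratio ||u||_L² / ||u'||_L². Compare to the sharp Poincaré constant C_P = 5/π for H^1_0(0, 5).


||u||_L² / ||u'||_L² = 5/π = C_P.

u(x) = -4/3·sin(π/5·x), so u'(x) = -4*π*cos(π*x/5)/15.
Writing u(x) = A·sin(kπx/L) with A = -4/3 and k = 1, use ∫_0^L sin²(kπx/L) dx = L/2 and ∫_0^L cos²(kπx/L) dx = L/2.
u² = 16/9·sin²(π/5·x) and (u')² = 16*π^2/225·cos²(π/5·x), and each of sin², cos² integrates to L/2 = 5/2 over (0, 5).
∫_0^5 u² dx = 40/9, so ||u||_L² = 2*sqrt(10)/3.
∫_0^5 (u')² dx = 8*π^2/45, so ||u'||_L² = 2*sqrt(10)*π/15.
Ratio ||u||_L² / ||u'||_L² = 5/π.
Sharp Poincaré constant on H^1_0(0, 5) is C_P = L/π = 5/π, achieved by sin(π/5·x).
This is the k = 1 eigenfunction (up to amplitude), so the ratio equals the sharp Poincaré constant exactly.


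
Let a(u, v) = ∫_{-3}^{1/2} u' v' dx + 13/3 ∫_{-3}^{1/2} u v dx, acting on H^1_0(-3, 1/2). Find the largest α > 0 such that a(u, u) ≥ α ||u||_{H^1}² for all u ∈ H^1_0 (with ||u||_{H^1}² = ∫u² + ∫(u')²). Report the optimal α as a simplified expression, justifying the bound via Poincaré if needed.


α = 1

Coercivity of a(·,·) on H^1_0(-3, 1/2) means a(u, u) ≥ α ||u||_{H^1}² for every u ∈ H^1_0.
The interval has length L = 7/2, and Poincaré/coercivity depend only on L. Here a(u, u) = ∫(u')² + (13/3)·∫u².
Here c = 13/3 ≥ 1, so a(u,u) = ∫(u')² + c∫u² ≥ ∫(u')² + ∫u² = ||u||_{H^1}², i.e. α = 1 works. No larger α is possible: a(u,u) ≥ α||u||_{H^1}² means (1−α)∫(u')² ≥ (α−c)∫u², and for the modes u_n = sin(nπ(x−x₀)/L) (x₀ the left endpoint) one has ∫u_n²/∫(u_n')² = (L/(nπ))² → 0, so a(u_n,u_n)/||u_n||_{H^1}² → 1. Hence the optimal constant is α = 1.
Therefore α = 1.


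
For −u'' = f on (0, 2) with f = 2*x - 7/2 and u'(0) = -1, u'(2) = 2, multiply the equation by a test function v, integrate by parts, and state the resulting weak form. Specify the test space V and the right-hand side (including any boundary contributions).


V = H^1(0, 2) (v unrestricted at boundary; u is determined up to an additive constant); weak form: ∫_0^2 u'v' dx = ∫_0^2 (2*x - 7/2) v dx + 2·v(2) + v(0) for all v ∈ V.

Multiply both sides by a test function v and integrate from 0 to 2:
  ∫_0^2 −u''(x) v(x) dx = ∫_0^2 f(x) v(x) dx.
Integrate the LHS by parts once:
  ∫_0^2 −u'' v dx = −[u'(x) v(x)]_0^2 + ∫_0^2 u'(x) v'(x) dx.
Thus ∫_0^2 u'(x) v'(x) dx = ∫_0^2 f(x) v(x) dx + [u'(x) v(x)]_0^2.
Choose V so that boundary terms are either known or forced to vanish.
u has inhomogeneous Neumann u'(0) = -1, u'(2) = 2. [u' v]_0^2 = (2)·v(2) − (-1)·v(0) = 2·v(2) + v(0). Take V = H^1(0, 2); boundary term becomes part of RHS.
Weak formulation: find u (satisfying any essential BC) such that ∫_0^2 u'(x) v'(x) dx = ∫_0^2 f v dx + 2·v(2) + v(0) for all v ∈ V (Neumann data are natural BCs: they enter the RHS as boundary terms).
Substituting f(x) = 2*x - 7/2, the right-hand side is ∫_0^2 (2*x - 7/2) v dx + 2·v(2) + v(0).
Compatibility check (pure Neumann): taking v ≡ 1 ∈ V gives 0 = ∫_0^2 f dx + (2) − (-1), i.e. ∫_0^2 f dx must equal u'(0) − u'(2) = -3. Indeed ∫_0^2 (2*x - 7/2) dx = -3, so the data are compatible. The solution is then unique only up to an additive constant (fix it e.g. by requiring ∫_0^2 u dx = 0).


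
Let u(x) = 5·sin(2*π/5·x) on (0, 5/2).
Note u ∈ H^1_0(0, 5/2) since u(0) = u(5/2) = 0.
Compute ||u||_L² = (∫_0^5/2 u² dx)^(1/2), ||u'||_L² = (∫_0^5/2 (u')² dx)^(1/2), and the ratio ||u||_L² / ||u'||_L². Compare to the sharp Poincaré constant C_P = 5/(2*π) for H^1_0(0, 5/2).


||u||_L² / ||u'||_L² = 5/(2*π) = C_P.

u(x) = 5·sin(2*π/5·x), so u'(x) = 2*π*cos(2*π*x/5).
Writing u(x) = A·sin(kπx/L) with A = 5 and k = 1, use ∫_0^L sin²(kπx/L) dx = L/2 and ∫_0^L cos²(kπx/L) dx = L/2.
u² = 25·sin²(2*π/5·x) and (u')² = 4*π^2·cos²(2*π/5·x), and each of sin², cos² integrates to L/2 = 5/4 over (0, 5/2).
∫_0^5/2 u² dx = 125/4, so ||u||_L² = 5*sqrt(5)/2.
∫_0^5/2 (u')² dx = 5*π^2, so ||u'||_L² = sqrt(5)*π.
Ratio ||u||_L² / ||u'||_L² = 5/(2*π).
Sharp Poincaré constant on H^1_0(0, 5/2) is C_P = L/π = 5/(2*π), achieved by sin(2*π/5·x).
This is the k = 1 eigenfunction (up to amplitude), so the ratio equals the sharp Poincaré constant exactly.


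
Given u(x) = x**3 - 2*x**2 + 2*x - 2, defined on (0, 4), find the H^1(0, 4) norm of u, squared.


||u||_{H^1}^2 = 155488/105

The H^1 norm (squared) on an interval (0, L) is
  ||u||_{H^1}^2 = ∫_0^L u(x)^2 dx + ∫_0^L u'(x)^2 dx.
Compute u'(x) = 3*x**2 - 4*x + 2.
Then u(x)^2 = x**6 - 4*x**5 + 8*x**4 - 12*x**3 + 12*x**2 - 8*x + 4 and u'(x)^2 = 9*x**4 - 24*x**3 + 28*x**2 - 16*x + 4.
Integrate each monomial from 0 to 4 using ∫_0^4 c·x^n dx = c·4^(n+1)/(n+1):
  ∫_0^4 u(x)^2 dx = ∫_0^4 (x^6 - 4*x^5 + 8*x^4 - 12*x^3 + 12*x^2 - 8*x + 4) dx. Term by term:
    ∫_0^4 x^6 dx = 16384/7;  ∫_0^4 -4*x^5 dx = -8192/3;  ∫_0^4 8*x^4 dx = 8192/5;
    ∫_0^4 -12*x^3 dx = -768;  ∫_0^4 12*x^2 dx = 256;  ∫_0^4 -8*x dx = -64;
    ∫_0^4 4 dx = 16.
  Sum: 16384/7 − 8192/3 + 8192/5 − 768 + 256 − 64 + 16 = 72272/105.
  ∫_0^4 u'(x)^2 dx = ∫_0^4 (9*x^4 - 24*x^3 + 28*x^2 - 16*x + 4) dx. Term by term:
    ∫_0^4 9*x^4 dx = 9216/5;  ∫_0^4 -24*x^3 dx = -1536;  ∫_0^4 28*x^2 dx = 1792/3;
    ∫_0^4 -16*x dx = -128;  ∫_0^4 4 dx = 16.
  Sum: 9216/5 − 1536 + 1792/3 − 128 + 16 = 11888/15.
Adding: ||u||_{H^1}^2 = 72272/105 + 11888/15 = 155488/105.


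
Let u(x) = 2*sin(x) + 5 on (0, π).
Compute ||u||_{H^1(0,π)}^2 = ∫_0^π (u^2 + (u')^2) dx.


||u||_{H^1(0,π)}^2 = 40 + 29*π

u'(x) = 2*cos(x).
Expand u² and (u')² and integrate term by term on (0, π), using: for integers n ≥ 1, ∫_0^π sin²(nx) dx = ∫_0^π cos²(nx) dx = π/2; for n ≠ n', ∫_0^π sin(nx)sin(n'x) dx = ∫_0^π cos(nx)cos(n'x) dx = 0; and by product-to-sum, ∫_0^π sin(nx)cos(n'x) dx = ½∫_0^π [sin((n+n')x) + sin((n−n')x)] dx, which is 0 when n+n' is even and 2n/(n²−n'²) when n+n' is odd (it need not vanish on (0, π)). For the constant mode: ∫_0^π 1 dx = π, ∫_0^π cos(nx) dx = 0, ∫_0^π sin(nx) dx = (1−(−1)^n)/n.
  u² squared terms: (5)²·∫1 dx = 25·π = 25*π;  (2)²·∫sin(x)² dx = 4·π/2 = 2*π.
  u² cross terms: 2·(5)·(2)·∫1·sin(x) dx = 20·(2) = 40.
  So ∫_0^π u² dx = 25*π + 2*π + 40 = 40 + 27*π.
  (u')² squared terms: (2)²·∫cos(x)² dx = 4·π/2 = 2*π.
  So ∫_0^π (u')² dx = 2*π.
||u||_{H^1}^2 = (40 + 27*π) + (2*π) = 40 + 29*π.


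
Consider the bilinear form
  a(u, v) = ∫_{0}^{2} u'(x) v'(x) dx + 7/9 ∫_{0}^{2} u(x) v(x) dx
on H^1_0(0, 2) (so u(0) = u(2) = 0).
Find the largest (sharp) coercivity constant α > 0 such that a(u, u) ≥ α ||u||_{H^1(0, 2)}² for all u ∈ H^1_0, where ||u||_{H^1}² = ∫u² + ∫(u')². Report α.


α = (28/9 + π^2)/(4 + π^2)

Coercivity of a(·,·) on H^1_0(0, 2) means a(u, u) ≥ α ||u||_{H^1}² for every u ∈ H^1_0.
The interval has length L = 2, and Poincaré/coercivity depend only on L. Here a(u, u) = ∫(u')² + (7/9)·∫u².
Here 0 < c = 7/9 < 1. The condition a(u,u) ≥ α||u||_{H^1}² reads (1−α)∫(u')² ≥ (α−c)∫u². Any admissible α is ≤ 1 (rapidly oscillating u have ∫u²/∫(u')² → 0), and α = 1 would force 0 ≥ (1−c)∫u², impossible since c < 1; so 1−α > 0. By the sharp Poincaré inequality on H^1_0 of an interval of length L, ∫(u')² ≥ (π/L)²∫u² with equality for the first sine mode sin(π(x−x₀)/L) (x₀ the left endpoint), so the inequality holds for all u iff (1−α)(π/L)² ≥ α − c, i.e. α ≤ ((π/L)² + c)/((π/L)² + 1) = (1 + c(L/π)²)/(1 + (L/π)²). With (π/L)² = π^2/4 and c = 7/9, the largest admissible constant is α = ((π/L)² + c)/((π/L)² + 1).
Simplifying, α = (28/9 + π^2)/(4 + π^2).


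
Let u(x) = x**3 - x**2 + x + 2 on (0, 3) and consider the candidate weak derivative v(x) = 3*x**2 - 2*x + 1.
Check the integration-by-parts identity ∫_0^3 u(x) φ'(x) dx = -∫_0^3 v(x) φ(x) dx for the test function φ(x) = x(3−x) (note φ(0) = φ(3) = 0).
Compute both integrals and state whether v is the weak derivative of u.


LHS = -549/20, RHS = -549/20. Yes, v = u' weakly.

u(x) = x**3 - x**2 + x + 2, classical derivative u'(x) = 3*x**2 - 2*x + 1.
φ(x) = x(3−x), so φ'(x) = 3 - 2*x.
Note φ(0) = φ(3) = 0, so the boundary term u·φ vanishes.
LHS = ∫_0^3 u(x) φ'(x) dx = ∫_0^3 (-2*x^4 + 5*x^3 - 5*x^2 - x + 6) dx. Term by term:
  ∫_0^3 -2*x^4 dx = -486/5;  ∫_0^3 5*x^3 dx = 405/4;  ∫_0^3 -5*x^2 dx = -45;
  ∫_0^3 -x dx = -9/2;  ∫_0^3 6 dx = 18.
Sum: -486/5 + 405/4 − 45 − 9/2 + 18 = -549/20.
So LHS = -549/20.
∫_0^3 v(x) φ(x) dx = ∫_0^3 (-3*x^4 + 11*x^3 - 7*x^2 + 3*x) dx. Term by term:
  ∫_0^3 -3*x^4 dx = -729/5;  ∫_0^3 11*x^3 dx = 891/4;  ∫_0^3 -7*x^2 dx = -63;
  ∫_0^3 3*x dx = 27/2.
Sum: -729/5 + 891/4 − 63 + 27/2 = 549/20.
So RHS = -∫_0^3 v(x) φ(x) dx = -549/20.
LHS = RHS, so the identity holds for this test φ.
Moreover u is smooth here and v(x) = u'(x) = 3*x**2 - 2*x + 1 pointwise, so the identity holds for every test function. Hence v is the weak derivative of u.


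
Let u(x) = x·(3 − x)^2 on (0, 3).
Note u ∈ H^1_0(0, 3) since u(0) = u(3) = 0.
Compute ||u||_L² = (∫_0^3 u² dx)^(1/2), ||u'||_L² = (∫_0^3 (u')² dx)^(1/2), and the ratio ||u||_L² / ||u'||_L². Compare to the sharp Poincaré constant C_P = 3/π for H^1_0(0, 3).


||u||_L² / ||u'||_L² = 3*sqrt(14)/14 < C_P = 3/π.

u(x) = x·(3 − x)^2, so u'(x) = 3*(x - 3)*(x - 1).
u(x) = x·(3 − x)^2 vanishes at x = 0 and x = 3, so u ∈ H^1_0(0, 3). Differentiate via the product rule and integrate the resulting polynomials term by term.
  ∫_0^3 u² dx = ∫_0^3 (x^6 - 12*x^5 + 54*x^4 - 108*x^3 + 81*x^2) dx. Term by term:
    ∫_0^3 x^6 dx = 2187/7;  ∫_0^3 -12*x^5 dx = -1458;  ∫_0^3 54*x^4 dx = 13122/5;
    ∫_0^3 -108*x^3 dx = -2187;  ∫_0^3 81*x^2 dx = 729.
  Sum: 2187/7 − 1458 + 13122/5 − 2187 + 729 = 729/35.
  ∫_0^3 (u')² dx = ∫_0^3 (9*x^4 - 72*x^3 + 198*x^2 - 216*x + 81) dx. Term by term:
    ∫_0^3 9*x^4 dx = 2187/5;  ∫_0^3 -72*x^3 dx = -1458;  ∫_0^3 198*x^2 dx = 1782;
    ∫_0^3 -216*x dx = -972;  ∫_0^3 81 dx = 243.
  Sum: 2187/5 − 1458 + 1782 − 972 + 243 = 162/5.
∫_0^3 u² dx = 729/35, so ||u||_L² = 27*sqrt(35)/35.
∫_0^3 (u')² dx = 162/5, so ||u'||_L² = 9*sqrt(10)/5.
Ratio ||u||_L² / ||u'||_L² = 3*sqrt(14)/14.
Sharp Poincaré constant on H^1_0(0, 3) is C_P = L/π = 3/π, achieved by sin(π/3·x).
A polynomial bump cannot attain the sharp Poincaré constant (only the first sine eigenfunction does), so the ratio is strictly less than C_P, consistent with ||u||_L² ≤ C_P ||u'||_L².


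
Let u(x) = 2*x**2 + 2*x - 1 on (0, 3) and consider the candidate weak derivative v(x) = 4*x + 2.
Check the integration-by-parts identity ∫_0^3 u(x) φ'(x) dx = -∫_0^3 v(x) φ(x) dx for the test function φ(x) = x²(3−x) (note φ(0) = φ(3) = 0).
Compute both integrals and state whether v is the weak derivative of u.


LHS = -621/10, RHS = -621/10. Yes, v = u' weakly.

u(x) = 2*x**2 + 2*x - 1, classical derivative u'(x) = 4*x + 2.
φ(x) = x²(3−x), so φ'(x) = 3*x*(2 - x).
Note φ(0) = φ(3) = 0, so the boundary term u·φ vanishes.
LHS = ∫_0^3 u(x) φ'(x) dx = ∫_0^3 (-6*x^4 + 6*x^3 + 15*x^2 - 6*x) dx. Term by term:
  ∫_0^3 -6*x^4 dx = -1458/5;  ∫_0^3 6*x^3 dx = 243/2;  ∫_0^3 15*x^2 dx = 135;
  ∫_0^3 -6*x dx = -27.
Sum: -1458/5 + 243/2 + 135 − 27 = -621/10.
So LHS = -621/10.
∫_0^3 v(x) φ(x) dx = ∫_0^3 (-4*x^4 + 10*x^3 + 6*x^2) dx. Term by term:
  ∫_0^3 -4*x^4 dx = -972/5;  ∫_0^3 10*x^3 dx = 405/2;  ∫_0^3 6*x^2 dx = 54.
Sum: -972/5 + 405/2 + 54 = 621/10.
So RHS = -∫_0^3 v(x) φ(x) dx = -621/10.
LHS = RHS, so the identity holds for this test φ.
Moreover u is smooth here and v(x) = u'(x) = 4*x + 2 pointwise, so the identity holds for every test function. Hence v is the weak derivative of u.


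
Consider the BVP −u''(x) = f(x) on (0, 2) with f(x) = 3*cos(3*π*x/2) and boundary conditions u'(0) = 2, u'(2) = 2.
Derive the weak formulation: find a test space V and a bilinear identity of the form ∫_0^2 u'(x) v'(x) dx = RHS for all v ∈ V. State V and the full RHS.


V = H^1(0, 2) (v unrestricted at boundary; u is determined up to an additive constant); weak form: ∫_0^2 u'v' dx = ∫_0^2 (3*cos(3*π*x/2)) v dx + 2·v(2) − 2·v(0) for all v ∈ V.

Multiply both sides by a test function v and integrate from 0 to 2:
  ∫_0^2 −u''(x) v(x) dx = ∫_0^2 f(x) v(x) dx.
Integrate the LHS by parts once:
  ∫_0^2 −u'' v dx = −[u'(x) v(x)]_0^2 + ∫_0^2 u'(x) v'(x) dx.
Thus ∫_0^2 u'(x) v'(x) dx = ∫_0^2 f(x) v(x) dx + [u'(x) v(x)]_0^2.
Choose V so that boundary terms are either known or forced to vanish.
u has inhomogeneous Neumann u'(0) = 2, u'(2) = 2. [u' v]_0^2 = (2)·v(2) − (2)·v(0) = 2·v(2) − 2·v(0). Take V = H^1(0, 2); boundary term becomes part of RHS.
Weak formulation: find u (satisfying any essential BC) such that ∫_0^2 u'(x) v'(x) dx = ∫_0^2 f v dx + 2·v(2) − 2·v(0) for all v ∈ V (Neumann data are natural BCs: they enter the RHS as boundary terms).
Substituting f(x) = 3*cos(3*π*x/2), the right-hand side is ∫_0^2 (3*cos(3*π*x/2)) v dx + 2·v(2) − 2·v(0).
Compatibility check (pure Neumann): taking v ≡ 1 ∈ V gives 0 = ∫_0^2 f dx + (2) − (2), i.e. ∫_0^2 f dx must equal u'(0) − u'(2) = 0. Indeed ∫_0^2 (3*cos(3*π*x/2)) dx = 0, so the data are compatible. The solution is then unique only up to an additive constant (fix it e.g. by requiring ∫_0^2 u dx = 0).


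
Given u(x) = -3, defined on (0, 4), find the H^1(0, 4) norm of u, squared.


||u||_{H^1}^2 = 36

The H^1 norm (squared) on an interval (0, L) is
  ||u||_{H^1}^2 = ∫_0^L u(x)^2 dx + ∫_0^L u'(x)^2 dx.
Compute u'(x) = 0.
Then u(x)^2 = 9 and u'(x)^2 = 0.
Integrate each monomial from 0 to 4 using ∫_0^4 c·x^n dx = c·4^(n+1)/(n+1):
  ∫_0^4 u(x)^2 dx = ∫_0^4 (9) dx. Term by term:
    ∫_0^4 9 dx = 36.
  ∫_0^4 u'(x)^2 dx = ∫_0^4 (0) dx. Term by term:
    ∫_0^4 0 dx = 0.
Adding: ||u||_{H^1}^2 = 36 + 0 = 36.


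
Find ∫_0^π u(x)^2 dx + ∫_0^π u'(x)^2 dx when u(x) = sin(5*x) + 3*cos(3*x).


||u||_{H^1(0,π)}^2 = 58*π

u'(x) = -9*sin(3*x) + 5*cos(5*x).
Expand u² and (u')² and integrate term by term on (0, π), using: for integers n ≥ 1, ∫_0^π sin²(nx) dx = ∫_0^π cos²(nx) dx = π/2; for n ≠ n', ∫_0^π sin(nx)sin(n'x) dx = ∫_0^π cos(nx)cos(n'x) dx = 0; and by product-to-sum, ∫_0^π sin(nx)cos(n'x) dx = ½∫_0^π [sin((n+n')x) + sin((n−n')x)] dx, which is 0 when n+n' is even and 2n/(n²−n'²) when n+n' is odd (it need not vanish on (0, π)).
  u² squared terms: (3)²·∫cos(3x)² dx = 9·π/2 = 9*π/2;  (1)²·∫sin(5x)² dx = 1·π/2 = π/2.
  u² cross terms: 2·(3)·(1)·∫cos(3x)·sin(5x) dx = 6·(0) = 0.
  So ∫_0^π u² dx = 9*π/2 + π/2 + 0 = 5*π.
  (u')² squared terms: (-9)²·∫sin(3x)² dx = 81·π/2 = 81*π/2;  (5)²·∫cos(5x)² dx = 25·π/2 = 25*π/2.
  (u')² cross terms: 2·(-9)·(5)·∫sin(3x)·cos(5x) dx = -90·(0) = 0.
  So ∫_0^π (u')² dx = 81*π/2 + 25*π/2 + 0 = 53*π.
||u||_{H^1}^2 = (5*π) + (53*π) = 58*π.


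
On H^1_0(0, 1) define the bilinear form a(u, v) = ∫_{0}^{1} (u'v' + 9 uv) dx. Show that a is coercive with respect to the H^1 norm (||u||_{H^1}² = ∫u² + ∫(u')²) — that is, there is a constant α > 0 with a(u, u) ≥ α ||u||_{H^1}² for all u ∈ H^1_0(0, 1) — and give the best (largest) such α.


α = 1

Coercivity of a(·,·) on H^1_0(0, 1) means a(u, u) ≥ α ||u||_{H^1}² for every u ∈ H^1_0.
The interval has length L = 1, and Poincaré/coercivity depend only on L. Here a(u, u) = ∫(u')² + (9)·∫u².
Here c = 9 ≥ 1, so a(u,u) = ∫(u')² + c∫u² ≥ ∫(u')² + ∫u² = ||u||_{H^1}², i.e. α = 1 works. No larger α is possible: a(u,u) ≥ α||u||_{H^1}² means (1−α)∫(u')² ≥ (α−c)∫u², and for the modes u_n = sin(nπ(x−x₀)/L) (x₀ the left endpoint) one has ∫u_n²/∫(u_n')² = (L/(nπ))² → 0, so a(u_n,u_n)/||u_n||_{H^1}² → 1. Hence the optimal constant is α = 1.
Therefore α = 1.


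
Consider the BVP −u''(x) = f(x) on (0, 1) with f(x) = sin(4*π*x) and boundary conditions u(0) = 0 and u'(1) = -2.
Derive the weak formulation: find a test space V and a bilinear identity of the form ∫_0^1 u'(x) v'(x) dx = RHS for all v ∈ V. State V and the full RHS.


V = {v ∈ H^1(0, 1) : v(0) = 0} (test functions vanish at x = 0 where u is specified); weak form: ∫_0^1 u'v' dx = ∫_0^1 (sin(4*π*x)) v dx − 2·v(1) for all v ∈ V.

Multiply both sides by a test function v and integrate from 0 to 1:
  ∫_0^1 −u''(x) v(x) dx = ∫_0^1 f(x) v(x) dx.
Integrate the LHS by parts once:
  ∫_0^1 −u'' v dx = −[u'(x) v(x)]_0^1 + ∫_0^1 u'(x) v'(x) dx.
Thus ∫_0^1 u'(x) v'(x) dx = ∫_0^1 f(x) v(x) dx + [u'(x) v(x)]_0^1.
Choose V so that boundary terms are either known or forced to vanish.
Mixed BC: u(0) = 0 (Dirichlet) and u'(1) = -2 (Neumann). Define V = {v ∈ H^1(0, 1) : v(0) = 0}. Then [u' v]_0^1 = u'(1)·v(1) − u'(0)·0 = − 2·v(1).
Weak formulation: find u (satisfying any essential BC) such that ∫_0^1 u'(x) v'(x) dx = ∫_0^1 f v dx − 2·v(1) for all v ∈ V (Dirichlet at 0 absorbed into V; Neumann datum at x = 1 contributes the boundary term).
Substituting f(x) = sin(4*π*x), the right-hand side is ∫_0^1 (sin(4*π*x)) v dx − 2·v(1).


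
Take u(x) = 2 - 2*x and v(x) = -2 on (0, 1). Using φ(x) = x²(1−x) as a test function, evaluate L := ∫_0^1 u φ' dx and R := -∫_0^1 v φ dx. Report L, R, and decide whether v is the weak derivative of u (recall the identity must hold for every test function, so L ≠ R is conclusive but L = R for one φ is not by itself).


LHS = 1/6, RHS = 1/6. Yes, v = u' weakly.

u(x) = 2 - 2*x, classical derivative u'(x) = -2.
φ(x) = x²(1−x), so φ'(x) = x*(2 - 3*x).
Note φ(0) = φ(1) = 0, so the boundary term u·φ vanishes.
LHS = ∫_0^1 u(x) φ'(x) dx = ∫_0^1 (6*x^3 - 10*x^2 + 4*x) dx. Term by term:
  ∫_0^1 6*x^3 dx = 3/2;  ∫_0^1 -10*x^2 dx = -10/3;  ∫_0^1 4*x dx = 2.
Sum: 3/2 − 10/3 + 2 = 1/6.
So LHS = 1/6.
∫_0^1 v(x) φ(x) dx = ∫_0^1 (2*x^3 - 2*x^2) dx. Term by term:
  ∫_0^1 2*x^3 dx = 1/2;  ∫_0^1 -2*x^2 dx = -2/3.
Sum: 1/2 − 2/3 = -1/6.
So RHS = -∫_0^1 v(x) φ(x) dx = 1/6.
LHS = RHS, so the identity holds for this test φ.
Moreover u is smooth here and v(x) = u'(x) = -2 pointwise, so the identity holds for every test function. Hence v is the weak derivative of u.


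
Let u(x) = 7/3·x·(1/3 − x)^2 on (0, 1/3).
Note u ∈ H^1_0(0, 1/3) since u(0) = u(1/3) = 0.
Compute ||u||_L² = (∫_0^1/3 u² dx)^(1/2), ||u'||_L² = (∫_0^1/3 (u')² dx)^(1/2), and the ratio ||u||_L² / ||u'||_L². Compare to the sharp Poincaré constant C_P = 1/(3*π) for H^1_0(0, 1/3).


||u||_L² / ||u'||_L² = sqrt(14)/42 < C_P = 1/(3*π).

u(x) = 7/3·x·(1/3 − x)^2, so u'(x) = 7*x^2 - 28*x/9 + 7/27.
u(x) = 7/3·x·(1/3 − x)^2 vanishes at x = 0 and x = 1/3, so u ∈ H^1_0(0, 1/3). Differentiate via the product rule and integrate the resulting polynomials term by term.
  ∫_0^1/3 u² dx = ∫_0^1/3 (49*x^6/9 - 196*x^5/27 + 98*x^4/27 - 196*x^3/243 + 49*x^2/729) dx. Term by term:
    ∫_0^1/3 49*x^6/9 dx = 7/19683;  ∫_0^1/3 -196*x^5/27 dx = -98/59049;  ∫_0^1/3 98*x^4/27 dx = 98/32805;
    ∫_0^1/3 -196*x^3/243 dx = -49/19683;  ∫_0^1/3 49*x^2/729 dx = 49/59049.
  Sum: 7/19683 − 98/59049 + 98/32805 − 49/19683 + 49/59049 = 7/295245.
  ∫_0^1/3 (u')² dx = ∫_0^1/3 (49*x^4 - 392*x^3/9 + 1078*x^2/81 - 392*x/243 + 49/729) dx. Term by term:
    ∫_0^1/3 49*x^4 dx = 49/1215;  ∫_0^1/3 -392*x^3/9 dx = -98/729;  ∫_0^1/3 1078*x^2/81 dx = 1078/6561;
    ∫_0^1/3 -392*x/243 dx = -196/2187;  ∫_0^1/3 49/729 dx = 49/2187.
  Sum: 49/1215 − 98/729 + 1078/6561 − 196/2187 + 49/2187 = 98/32805.
∫_0^1/3 u² dx = 7/295245, so ||u||_L² = sqrt(35)/1215.
∫_0^1/3 (u')² dx = 98/32805, so ||u'||_L² = 7*sqrt(10)/405.
Ratio ||u||_L² / ||u'||_L² = sqrt(14)/42.
Sharp Poincaré constant on H^1_0(0, 1/3) is C_P = L/π = 1/(3*π), achieved by sin(3*π·x).
A polynomial bump cannot attain the sharp Poincaré constant (only the first sine eigenfunction does), so the ratio is strictly less than C_P, consistent with ||u||_L² ≤ C_P ||u'||_L².


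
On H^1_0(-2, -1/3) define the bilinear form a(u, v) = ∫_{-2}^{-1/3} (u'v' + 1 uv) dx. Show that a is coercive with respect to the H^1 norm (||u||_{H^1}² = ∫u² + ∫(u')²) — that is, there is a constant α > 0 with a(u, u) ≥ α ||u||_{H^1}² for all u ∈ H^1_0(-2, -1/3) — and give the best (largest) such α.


α = 1

Coercivity of a(·,·) on H^1_0(-2, -1/3) means a(u, u) ≥ α ||u||_{H^1}² for every u ∈ H^1_0.
The interval has length L = 5/3, and Poincaré/coercivity depend only on L. Here a(u, u) = ∫(u')² + (1)·∫u².
Here c = 1 ≥ 1, so a(u,u) = ∫(u')² + c∫u² ≥ ∫(u')² + ∫u² = ||u||_{H^1}², i.e. α = 1 works. No larger α is possible: a(u,u) ≥ α||u||_{H^1}² means (1−α)∫(u')² ≥ (α−c)∫u², and for the modes u_n = sin(nπ(x−x₀)/L) (x₀ the left endpoint) one has ∫u_n²/∫(u_n')² = (L/(nπ))² → 0, so a(u_n,u_n)/||u_n||_{H^1}² → 1. Hence the optimal constant is α = 1.
Therefore α = 1.


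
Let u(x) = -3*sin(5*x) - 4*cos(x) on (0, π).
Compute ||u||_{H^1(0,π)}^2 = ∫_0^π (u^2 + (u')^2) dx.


||u||_{H^1(0,π)}^2 = 133*π

u'(x) = 4*sin(x) - 15*cos(5*x).
Expand u² and (u')² and integrate term by term on (0, π), using: for integers n ≥ 1, ∫_0^π sin²(nx) dx = ∫_0^π cos²(nx) dx = π/2; for n ≠ n', ∫_0^π sin(nx)sin(n'x) dx = ∫_0^π cos(nx)cos(n'x) dx = 0; and by product-to-sum, ∫_0^π sin(nx)cos(n'x) dx = ½∫_0^π [sin((n+n')x) + sin((n−n')x)] dx, which is 0 when n+n' is even and 2n/(n²−n'²) when n+n' is odd (it need not vanish on (0, π)).
  u² squared terms: (-4)²·∫cos(x)² dx = 16·π/2 = 8*π;  (-3)²·∫sin(5x)² dx = 9·π/2 = 9*π/2.
  u² cross terms: 2·(-4)·(-3)·∫cos(x)·sin(5x) dx = 24·(0) = 0.
  So ∫_0^π u² dx = 8*π + 9*π/2 + 0 = 25*π/2.
  (u')² squared terms: (-15)²·∫cos(5x)² dx = 225·π/2 = 225*π/2;  (4)²·∫sin(x)² dx = 16·π/2 = 8*π.
  (u')² cross terms: 2·(-15)·(4)·∫cos(5x)·sin(x) dx = -120·(0) = 0.
  So ∫_0^π (u')² dx = 225*π/2 + 8*π + 0 = 241*π/2.
||u||_{H^1}^2 = (25*π/2) + (241*π/2) = 133*π.
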